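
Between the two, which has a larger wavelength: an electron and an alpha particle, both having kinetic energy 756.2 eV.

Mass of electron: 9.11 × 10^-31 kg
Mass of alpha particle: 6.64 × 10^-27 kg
The electron has the longer wavelength.

Using λ = h/√(2mKE):

For electron: λ₁ = h/√(2m₁KE) = 4.46 × 10^-11 m
For alpha particle: λ₂ = h/√(2m₂KE) = 5.22 × 10^-13 m

Since λ ∝ 1/√m at constant kinetic energy, the lighter particle has the longer wavelength.

The electron has the longer de Broglie wavelength.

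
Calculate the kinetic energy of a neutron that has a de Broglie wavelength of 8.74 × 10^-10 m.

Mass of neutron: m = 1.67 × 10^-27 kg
1.72 × 10^-22 J (or 1.07 × 10^-3 eV)

From λ = h/√(2mKE), we solve for KE:

λ² = h²/(2mKE)
KE = h²/(2mλ²)
KE = (6.626 × 10^-34 J·s)² / (2 × 1.67 × 10^-27 kg × (8.74 × 10^-10 m)²)
KE = 1.72 × 10^-22 J
KE = 1.07 × 10^-3 eV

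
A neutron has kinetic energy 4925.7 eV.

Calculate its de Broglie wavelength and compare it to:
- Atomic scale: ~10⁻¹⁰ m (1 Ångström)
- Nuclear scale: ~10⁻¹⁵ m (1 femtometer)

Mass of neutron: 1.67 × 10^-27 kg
λ = 4.08 × 10^-13 m, which is between nuclear and atomic scales.

Using λ = h/√(2mKE):

KE = 4925.7 eV = 7.892 × 10^-16 J

λ = h/√(2mKE)
λ = (6.626 × 10^-34 J·s) / √(2 × 1.67 × 10^-27 kg × 7.892 × 10^-16 J)
λ = 4.08 × 10^-13 m

Comparison:
- Atomic scale (10⁻¹⁰ m): λ is 0.0041× this size
- Nuclear scale (10⁻¹⁵ m): λ is 4.1e+02× this size

The wavelength is between nuclear and atomic scales.

This wavelength is appropriate for probing atomic structure but too large for nuclear physics experiments.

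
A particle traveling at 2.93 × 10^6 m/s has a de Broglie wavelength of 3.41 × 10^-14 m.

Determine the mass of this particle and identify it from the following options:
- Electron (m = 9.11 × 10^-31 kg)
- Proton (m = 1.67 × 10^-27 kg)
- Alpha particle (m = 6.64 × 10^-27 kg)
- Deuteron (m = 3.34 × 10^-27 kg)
The particle is an alpha particle.

From λ = h/(mv), solve for mass:

m = h/(λv)
m = (6.626 × 10^-34 J·s) / (3.41 × 10^-14 m × 2.93 × 10^6 m/s)
m = 6.63 × 10^-27 kg

Comparing with the listed masses, this is closest to an alpha particle.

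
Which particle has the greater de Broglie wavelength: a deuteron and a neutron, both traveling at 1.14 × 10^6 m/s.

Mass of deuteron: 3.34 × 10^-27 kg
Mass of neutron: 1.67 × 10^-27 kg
The neutron has the longer wavelength.

Using λ = h/(mv), since both particles have the same velocity, the wavelength depends only on mass.

For deuteron: λ₁ = h/(m₁v) = 1.74 × 10^-13 m
For neutron: λ₂ = h/(m₂v) = 3.48 × 10^-13 m

Since λ ∝ 1/m at constant velocity, the lighter particle has the longer wavelength.

The neutron has the longer de Broglie wavelength.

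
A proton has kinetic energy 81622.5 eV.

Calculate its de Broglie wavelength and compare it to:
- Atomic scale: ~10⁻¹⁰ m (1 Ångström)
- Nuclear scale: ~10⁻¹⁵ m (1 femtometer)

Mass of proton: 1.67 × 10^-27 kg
λ = 1.00 × 10^-13 m, which is between nuclear and atomic scales.

Using λ = h/√(2mKE):

KE = 81622.5 eV = 1.308 × 10^-14 J

λ = h/√(2mKE)
λ = (6.626 × 10^-34 J·s) / √(2 × 1.67 × 10^-27 kg × 1.308 × 10^-14 J)
λ = 1.00 × 10^-13 m

Comparison:
- Atomic scale (10⁻¹⁰ m): λ is 0.001× this size
- Nuclear scale (10⁻¹⁵ m): λ is 1e+02× this size

The wavelength is between nuclear and atomic scales.

This wavelength is appropriate for probing atomic structure but too large for nuclear physics experiments.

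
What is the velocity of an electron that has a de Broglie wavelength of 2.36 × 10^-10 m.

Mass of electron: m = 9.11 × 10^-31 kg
3.08 × 10^6 m/s

From the de Broglie relation λ = h/(mv), we solve for v:

v = h/(mλ)
v = (6.626 × 10^-34 J·s) / (9.11 × 10^-31 kg × 2.36 × 10^-10 m)
v = 3.08 × 10^6 m/s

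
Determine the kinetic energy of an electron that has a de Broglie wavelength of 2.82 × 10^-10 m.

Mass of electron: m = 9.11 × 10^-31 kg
3.03 × 10^-18 J (or 18.9 eV)

From λ = h/√(2mKE), we solve for KE:

λ² = h²/(2mKE)
KE = h²/(2mλ²)
KE = (6.626 × 10^-34 J·s)² / (2 × 9.11 × 10^-31 kg × (2.82 × 10^-10 m)²)
KE = 3.03 × 10^-18 J
KE = 18.9 eV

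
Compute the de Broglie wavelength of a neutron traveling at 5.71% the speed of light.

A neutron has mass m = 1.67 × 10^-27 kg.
2.32 × 10^-14 m

Using the de Broglie relation λ = h/(mv):

v = 5.71% × c = 1.712 × 10^7 m/s

λ = h/(mv)
λ = (6.626 × 10^-34 J·s) / (1.67 × 10^-27 kg × 1.712 × 10^7 m/s)
λ = 2.32 × 10^-14 m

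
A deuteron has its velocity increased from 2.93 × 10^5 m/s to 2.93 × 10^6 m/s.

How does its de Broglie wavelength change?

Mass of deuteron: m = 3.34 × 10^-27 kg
The wavelength decreases by a factor of 10.

Using λ = h/(mv):

Initial wavelength: λ₁ = h/(mv₁) = 6.77 × 10^-13 m
Final wavelength: λ₂ = h/(mv₂) = 6.77 × 10^-14 m

Since λ ∝ 1/v, when velocity increases by a factor of 10, the wavelength decreases by a factor of 10.

λ₂/λ₁ = v₁/v₂ = 1/10

The wavelength decreases by a factor of 10.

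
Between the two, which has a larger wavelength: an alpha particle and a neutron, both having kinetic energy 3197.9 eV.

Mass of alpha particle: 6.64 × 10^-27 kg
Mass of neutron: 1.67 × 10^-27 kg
The neutron has the longer wavelength.

Using λ = h/√(2mKE):

For alpha particle: λ₁ = h/√(2m₁KE) = 2.54 × 10^-13 m
For neutron: λ₂ = h/√(2m₂KE) = 5.07 × 10^-13 m

Since λ ∝ 1/√m at constant kinetic energy, the lighter particle has the longer wavelength.

The neutron has the longer de Broglie wavelength.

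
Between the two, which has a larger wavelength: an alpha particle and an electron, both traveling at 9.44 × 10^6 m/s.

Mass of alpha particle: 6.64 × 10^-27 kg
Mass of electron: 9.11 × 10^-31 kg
The electron has the longer wavelength.

Using λ = h/(mv), since both particles have the same velocity, the wavelength depends only on mass.

For alpha particle: λ₁ = h/(m₁v) = 1.06 × 10^-14 m
For electron: λ₂ = h/(m₂v) = 7.70 × 10^-11 m

Since λ ∝ 1/m at constant velocity, the lighter particle has the longer wavelength.

The electron has the longer de Broglie wavelength.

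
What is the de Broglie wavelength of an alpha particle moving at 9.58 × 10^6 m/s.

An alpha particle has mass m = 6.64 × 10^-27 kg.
1.04 × 10^-14 m

Using the de Broglie relation λ = h/(mv):

λ = h/(mv)
λ = (6.626 × 10^-34 J·s) / (6.64 × 10^-27 kg × 9.58 × 10^6 m/s)
λ = 1.04 × 10^-14 m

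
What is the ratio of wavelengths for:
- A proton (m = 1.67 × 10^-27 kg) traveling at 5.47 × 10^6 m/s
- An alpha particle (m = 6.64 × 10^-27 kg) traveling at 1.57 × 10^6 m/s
λ₁/λ₂ = 1.14

Using λ = h/(mv):

λ₁ = h/(m₁v₁) = 7.25 × 10^-14 m
λ₂ = h/(m₂v₂) = 6.36 × 10^-14 m

Ratio λ₁/λ₂ = (m₂v₂)/(m₁v₁)
         = (6.64 × 10^-27 kg × 1.57 × 10^6 m/s) / (1.67 × 10^-27 kg × 5.47 × 10^6 m/s)
         = 1.14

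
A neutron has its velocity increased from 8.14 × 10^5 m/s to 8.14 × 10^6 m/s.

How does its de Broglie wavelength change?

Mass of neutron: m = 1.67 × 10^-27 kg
The wavelength decreases by a factor of 10.

Using λ = h/(mv):

Initial wavelength: λ₁ = h/(mv₁) = 4.87 × 10^-13 m
Final wavelength: λ₂ = h/(mv₂) = 4.87 × 10^-14 m

Since λ ∝ 1/v, when velocity increases by a factor of 10, the wavelength decreases by a factor of 10.

λ₂/λ₁ = v₁/v₂ = 1/10

The wavelength decreases by a factor of 10.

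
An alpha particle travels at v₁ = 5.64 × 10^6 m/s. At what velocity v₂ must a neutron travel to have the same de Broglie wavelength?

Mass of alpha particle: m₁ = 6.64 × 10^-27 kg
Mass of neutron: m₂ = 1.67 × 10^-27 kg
v₂ = 2.24 × 10^7 m/s

For equal de Broglie wavelengths: λ₁ = λ₂

h/(m₁v₁) = h/(m₂v₂)
m₁v₁ = m₂v₂
v₂ = v₁ · (m₁/m₂)

v₂ = 5.64 × 10^6 m/s × (6.64 × 10^-27 kg / 1.67 × 10^-27 kg)
v₂ = 2.24 × 10^7 m/s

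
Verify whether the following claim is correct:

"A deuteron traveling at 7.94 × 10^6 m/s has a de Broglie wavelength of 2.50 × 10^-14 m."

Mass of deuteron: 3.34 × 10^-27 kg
True

The claim is correct.

Using λ = h/(mv):
λ = (6.626 × 10^-34 J·s) / (3.34 × 10^-27 kg × 7.94 × 10^6 m/s)
λ = 2.50 × 10^-14 m

This matches the claimed value.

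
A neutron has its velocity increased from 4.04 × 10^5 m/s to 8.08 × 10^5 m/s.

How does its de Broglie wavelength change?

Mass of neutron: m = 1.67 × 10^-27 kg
The wavelength decreases by a factor of 2.

Using λ = h/(mv):

Initial wavelength: λ₁ = h/(mv₁) = 9.82 × 10^-13 m
Final wavelength: λ₂ = h/(mv₂) = 4.91 × 10^-13 m

Since λ ∝ 1/v, when velocity increases by a factor of 2, the wavelength decreases by a factor of 2.

λ₂/λ₁ = v₁/v₂ = 1/2

The wavelength decreases by a factor of 2.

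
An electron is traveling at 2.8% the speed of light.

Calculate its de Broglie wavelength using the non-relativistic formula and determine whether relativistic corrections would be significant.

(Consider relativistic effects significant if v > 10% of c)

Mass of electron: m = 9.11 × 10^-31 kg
No, relativistic corrections are not needed.

Using the non-relativistic de Broglie formula λ = h/(mv):

v = 2.8% × c = 8.394 × 10^6 m/s

λ = h/(mv)
λ = (6.626 × 10^-34 J·s) / (9.11 × 10^-31 kg × 8.394 × 10^6 m/s)
λ = 8.66 × 10^-11 m

Since v = 2.8% of c < 10% of c, relativistic corrections are NOT significant and this non-relativistic result is a good approximation.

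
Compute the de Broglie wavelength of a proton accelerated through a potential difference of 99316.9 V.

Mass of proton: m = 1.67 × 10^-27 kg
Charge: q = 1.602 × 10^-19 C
9.09 × 10^-14 m

When a particle is accelerated through voltage V, it gains kinetic energy KE = qV.

The de Broglie wavelength is then λ = h/√(2mqV):

λ = h/√(2mqV)
λ = (6.626 × 10^-34 J·s) / √(2 × 1.67 × 10^-27 kg × 1.602 × 10^-19 C × 99316.9 V)
λ = 9.09 × 10^-14 m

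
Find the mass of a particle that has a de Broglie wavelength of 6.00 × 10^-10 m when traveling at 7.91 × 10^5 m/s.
1.40 × 10^-30 kg

From the de Broglie relation λ = h/(mv), we solve for m:

m = h/(λv)
m = (6.626 × 10^-34 J·s) / (6.00 × 10^-10 m × 7.91 × 10^5 m/s)
m = 1.40 × 10^-30 kg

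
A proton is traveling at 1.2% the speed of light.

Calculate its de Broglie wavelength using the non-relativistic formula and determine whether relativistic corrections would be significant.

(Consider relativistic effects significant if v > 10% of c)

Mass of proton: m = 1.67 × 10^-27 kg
No, relativistic corrections are not needed.

Using the non-relativistic de Broglie formula λ = h/(mv):

v = 1.2% × c = 3.598 × 10^6 m/s

λ = h/(mv)
λ = (6.626 × 10^-34 J·s) / (1.67 × 10^-27 kg × 3.598 × 10^6 m/s)
λ = 1.10 × 10^-13 m

Since v = 1.2% of c < 10% of c, relativistic corrections are NOT significant and this non-relativistic result is a good approximation.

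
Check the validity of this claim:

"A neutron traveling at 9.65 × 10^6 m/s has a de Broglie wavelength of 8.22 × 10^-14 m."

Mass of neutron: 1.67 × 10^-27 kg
False

The claim is incorrect.

Using λ = h/(mv):
λ = (6.626 × 10^-34 J·s) / (1.67 × 10^-27 kg × 9.65 × 10^6 m/s)
λ = 4.11 × 10^-14 m

The actual wavelength differs from the claimed 8.22 × 10^-14 m.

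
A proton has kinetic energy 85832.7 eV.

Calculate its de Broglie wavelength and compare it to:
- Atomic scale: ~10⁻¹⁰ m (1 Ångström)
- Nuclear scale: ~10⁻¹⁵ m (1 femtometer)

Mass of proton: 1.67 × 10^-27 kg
λ = 9.78 × 10^-14 m, which is between nuclear and atomic scales.

Using λ = h/√(2mKE):

KE = 85832.7 eV = 1.375 × 10^-14 J

λ = h/√(2mKE)
λ = (6.626 × 10^-34 J·s) / √(2 × 1.67 × 10^-27 kg × 1.375 × 10^-14 J)
λ = 9.78 × 10^-14 m

Comparison:
- Atomic scale (10⁻¹⁰ m): λ is 0.00098× this size
- Nuclear scale (10⁻¹⁵ m): λ is 98× this size

The wavelength is between nuclear and atomic scales.

This wavelength is appropriate for probing atomic structure but too large for nuclear physics experiments.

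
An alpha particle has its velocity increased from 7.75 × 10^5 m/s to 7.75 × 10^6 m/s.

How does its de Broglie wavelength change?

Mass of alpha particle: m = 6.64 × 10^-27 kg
The wavelength decreases by a factor of 10.

Using λ = h/(mv):

Initial wavelength: λ₁ = h/(mv₁) = 1.29 × 10^-13 m
Final wavelength: λ₂ = h/(mv₂) = 1.29 × 10^-14 m

Since λ ∝ 1/v, when velocity increases by a factor of 10, the wavelength decreases by a factor of 10.

λ₂/λ₁ = v₁/v₂ = 1/10

The wavelength decreases by a factor of 10.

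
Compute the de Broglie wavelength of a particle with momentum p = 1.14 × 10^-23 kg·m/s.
5.81 × 10^-11 m

Using the de Broglie relation λ = h/p:

λ = h/p
λ = (6.626 × 10^-34 J·s) / (1.14 × 10^-23 kg·m/s)
λ = 5.81 × 10^-11 m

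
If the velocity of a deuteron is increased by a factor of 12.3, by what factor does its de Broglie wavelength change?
The wavelength decreases by a factor of 12.3.

From λ = h/(mv), the wavelength is inversely proportional to velocity:

λ ∝ 1/v

If v → 12.3v, then λ → λ/12.3

When velocity is increased by a factor of 12.3, the wavelength decreases by a factor of 12.3.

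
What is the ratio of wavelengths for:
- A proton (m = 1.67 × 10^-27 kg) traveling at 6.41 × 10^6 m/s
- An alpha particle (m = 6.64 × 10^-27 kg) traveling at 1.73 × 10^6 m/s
λ₁/λ₂ = 1.07

Using λ = h/(mv):

λ₁ = h/(m₁v₁) = 6.19 × 10^-14 m
λ₂ = h/(m₂v₂) = 5.77 × 10^-14 m

Ratio λ₁/λ₂ = (m₂v₂)/(m₁v₁)
         = (6.64 × 10^-27 kg × 1.73 × 10^6 m/s) / (1.67 × 10^-27 kg × 6.41 × 10^6 m/s)
         = 1.07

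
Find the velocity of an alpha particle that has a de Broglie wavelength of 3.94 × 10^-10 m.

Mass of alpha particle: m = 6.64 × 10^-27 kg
2.53 × 10^2 m/s

From the de Broglie relation λ = h/(mv), we solve for v:

v = h/(mλ)
v = (6.626 × 10^-34 J·s) / (6.64 × 10^-27 kg × 3.94 × 10^-10 m)
v = 2.53 × 10^2 m/s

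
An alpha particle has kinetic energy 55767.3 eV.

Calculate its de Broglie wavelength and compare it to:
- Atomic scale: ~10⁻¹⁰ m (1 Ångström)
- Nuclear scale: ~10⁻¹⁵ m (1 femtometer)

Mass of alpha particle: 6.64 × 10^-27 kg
λ = 6.08 × 10^-14 m, which is between nuclear and atomic scales.

Using λ = h/√(2mKE):

KE = 55767.3 eV = 8.935 × 10^-15 J

λ = h/√(2mKE)
λ = (6.626 × 10^-34 J·s) / √(2 × 6.64 × 10^-27 kg × 8.935 × 10^-15 J)
λ = 6.08 × 10^-14 m

Comparison:
- Atomic scale (10⁻¹⁰ m): λ is 0.00061× this size
- Nuclear scale (10⁻¹⁵ m): λ is 61× this size

The wavelength is between nuclear and atomic scales.

This wavelength is appropriate for probing atomic structure but too large for nuclear physics experiments.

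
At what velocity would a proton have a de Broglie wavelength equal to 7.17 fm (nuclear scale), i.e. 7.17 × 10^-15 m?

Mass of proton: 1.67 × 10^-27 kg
5.53 × 10^7 m/s

From λ = h/(mv), solve for v:

v = h/(mλ)
v = (6.626 × 10^-34 J·s) / (1.67 × 10^-27 kg × 7.17 × 10^-15 m)
v = 5.53 × 10^7 m/s

Note: This velocity is 18.5% of the speed of light, so relativistic corrections would be needed for a more accurate calculation.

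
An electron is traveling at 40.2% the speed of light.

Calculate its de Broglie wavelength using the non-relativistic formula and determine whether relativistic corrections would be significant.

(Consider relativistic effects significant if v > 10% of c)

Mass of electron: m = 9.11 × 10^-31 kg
Yes, relativistic corrections are needed.

Using the non-relativistic de Broglie formula λ = h/(mv):

v = 40.2% × c = 1.205 × 10^8 m/s

λ = h/(mv)
λ = (6.626 × 10^-34 J·s) / (9.11 × 10^-31 kg × 1.205 × 10^8 m/s)
λ = 6.04 × 10^-12 m

Since v = 40.2% of c > 10% of c, relativistic corrections ARE significant and the actual wavelength would differ from this non-relativistic estimate.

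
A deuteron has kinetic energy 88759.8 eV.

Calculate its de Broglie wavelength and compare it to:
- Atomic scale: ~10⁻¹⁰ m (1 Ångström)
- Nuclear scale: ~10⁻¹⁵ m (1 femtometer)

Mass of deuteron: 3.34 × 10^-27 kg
λ = 6.80 × 10^-14 m, which is between nuclear and atomic scales.

Using λ = h/√(2mKE):

KE = 88759.8 eV = 1.422 × 10^-14 J

λ = h/√(2mKE)
λ = (6.626 × 10^-34 J·s) / √(2 × 3.34 × 10^-27 kg × 1.422 × 10^-14 J)
λ = 6.80 × 10^-14 m

Comparison:
- Atomic scale (10⁻¹⁰ m): λ is 0.00068× this size
- Nuclear scale (10⁻¹⁵ m): λ is 68× this size

The wavelength is between nuclear and atomic scales.

This wavelength is appropriate for probing atomic structure but too large for nuclear physics experiments.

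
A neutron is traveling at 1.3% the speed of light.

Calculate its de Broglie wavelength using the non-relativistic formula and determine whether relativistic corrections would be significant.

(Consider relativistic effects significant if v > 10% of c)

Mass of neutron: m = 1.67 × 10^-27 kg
No, relativistic corrections are not needed.

Using the non-relativistic de Broglie formula λ = h/(mv):

v = 1.3% × c = 3.897 × 10^6 m/s

λ = h/(mv)
λ = (6.626 × 10^-34 J·s) / (1.67 × 10^-27 kg × 3.897 × 10^6 m/s)
λ = 1.02 × 10^-13 m

Since v = 1.3% of c < 10% of c, relativistic corrections are NOT significant and this non-relativistic result is a good approximation.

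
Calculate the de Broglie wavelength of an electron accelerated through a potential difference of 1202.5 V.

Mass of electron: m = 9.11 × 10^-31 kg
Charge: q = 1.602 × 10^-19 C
3.54 × 10^-11 m

When a particle is accelerated through voltage V, it gains kinetic energy KE = qV.

The de Broglie wavelength is then λ = h/√(2mqV):

λ = h/√(2mqV)
λ = (6.626 × 10^-34 J·s) / √(2 × 9.11 × 10^-31 kg × 1.602 × 10^-19 C × 1202.5 V)
λ = 3.54 × 10^-11 m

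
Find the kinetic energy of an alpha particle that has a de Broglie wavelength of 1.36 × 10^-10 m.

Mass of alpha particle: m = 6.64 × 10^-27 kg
1.79 × 10^-21 J (or 0.0112 eV)

From λ = h/√(2mKE), we solve for KE:

λ² = h²/(2mKE)
KE = h²/(2mλ²)
KE = (6.626 × 10^-34 J·s)² / (2 × 6.64 × 10^-27 kg × (1.36 × 10^-10 m)²)
KE = 1.79 × 10^-21 J
KE = 0.0112 eV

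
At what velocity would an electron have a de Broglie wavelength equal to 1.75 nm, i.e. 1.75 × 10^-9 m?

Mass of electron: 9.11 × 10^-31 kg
4.16 × 10^5 m/s

From λ = h/(mv), solve for v:

v = h/(mλ)
v = (6.626 × 10^-34 J·s) / (9.11 × 10^-31 kg × 1.75 × 10^-9 m)
v = 4.16 × 10^5 m/s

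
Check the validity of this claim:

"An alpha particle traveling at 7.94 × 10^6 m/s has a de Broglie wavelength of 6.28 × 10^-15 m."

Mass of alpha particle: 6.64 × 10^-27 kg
False

The claim is incorrect.

Using λ = h/(mv):
λ = (6.626 × 10^-34 J·s) / (6.64 × 10^-27 kg × 7.94 × 10^6 m/s)
λ = 1.26 × 10^-14 m

The actual wavelength differs from the claimed 6.28 × 10^-15 m.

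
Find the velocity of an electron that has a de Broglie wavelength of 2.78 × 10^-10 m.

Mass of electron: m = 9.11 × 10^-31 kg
2.62 × 10^6 m/s

From the de Broglie relation λ = h/(mv), we solve for v:

v = h/(mλ)
v = (6.626 × 10^-34 J·s) / (9.11 × 10^-31 kg × 2.78 × 10^-10 m)
v = 2.62 × 10^6 m/s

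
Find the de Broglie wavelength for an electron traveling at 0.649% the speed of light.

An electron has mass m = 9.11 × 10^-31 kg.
3.74 × 10^-10 m

Using the de Broglie relation λ = h/(mv):

v = 0.649% × c = 1.946 × 10^6 m/s

λ = h/(mv)
λ = (6.626 × 10^-34 J·s) / (9.11 × 10^-31 kg × 1.946 × 10^6 m/s)
λ = 3.74 × 10^-10 m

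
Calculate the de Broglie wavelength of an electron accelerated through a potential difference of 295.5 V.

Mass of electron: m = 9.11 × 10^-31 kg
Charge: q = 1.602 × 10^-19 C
7.13 × 10^-11 m

When a particle is accelerated through voltage V, it gains kinetic energy KE = qV.

The de Broglie wavelength is then λ = h/√(2mqV):

λ = h/√(2mqV)
λ = (6.626 × 10^-34 J·s) / √(2 × 9.11 × 10^-31 kg × 1.602 × 10^-19 C × 295.5 V)
λ = 7.13 × 10^-11 m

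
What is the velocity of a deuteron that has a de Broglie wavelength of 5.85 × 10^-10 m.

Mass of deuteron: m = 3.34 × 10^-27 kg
3.39 × 10^2 m/s

From the de Broglie relation λ = h/(mv), we solve for v:

v = h/(mλ)
v = (6.626 × 10^-34 J·s) / (3.34 × 10^-27 kg × 5.85 × 10^-10 m)
v = 3.39 × 10^2 m/s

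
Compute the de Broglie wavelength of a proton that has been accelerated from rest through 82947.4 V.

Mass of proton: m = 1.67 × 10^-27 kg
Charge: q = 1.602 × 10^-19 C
9.95 × 10^-14 m

When a particle is accelerated through voltage V, it gains kinetic energy KE = qV.

The de Broglie wavelength is then λ = h/√(2mqV):

λ = h/√(2mqV)
λ = (6.626 × 10^-34 J·s) / √(2 × 1.67 × 10^-27 kg × 1.602 × 10^-19 C × 82947.4 V)
λ = 9.95 × 10^-14 m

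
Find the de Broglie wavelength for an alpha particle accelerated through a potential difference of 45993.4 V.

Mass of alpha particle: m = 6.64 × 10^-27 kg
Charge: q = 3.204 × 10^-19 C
4.74 × 10^-14 m

When a particle is accelerated through voltage V, it gains kinetic energy KE = qV.

The de Broglie wavelength is then λ = h/√(2mqV):

λ = h/√(2mqV)
λ = (6.626 × 10^-34 J·s) / √(2 × 6.64 × 10^-27 kg × 3.204 × 10^-19 C × 45993.4 V)
λ = 4.74 × 10^-14 m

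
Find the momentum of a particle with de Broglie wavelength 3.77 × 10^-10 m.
1.76 × 10^-24 kg·m/s

From the de Broglie relation λ = h/p, we solve for p:

p = h/λ
p = (6.626 × 10^-34 J·s) / (3.77 × 10^-10 m)
p = 1.76 × 10^-24 kg·m/s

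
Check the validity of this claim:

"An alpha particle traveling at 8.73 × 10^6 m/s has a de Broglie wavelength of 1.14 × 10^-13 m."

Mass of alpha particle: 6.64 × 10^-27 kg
False

The claim is incorrect.

Using λ = h/(mv):
λ = (6.626 × 10^-34 J·s) / (6.64 × 10^-27 kg × 8.73 × 10^6 m/s)
λ = 1.14 × 10^-14 m

The actual wavelength differs from the claimed 1.14 × 10^-13 m.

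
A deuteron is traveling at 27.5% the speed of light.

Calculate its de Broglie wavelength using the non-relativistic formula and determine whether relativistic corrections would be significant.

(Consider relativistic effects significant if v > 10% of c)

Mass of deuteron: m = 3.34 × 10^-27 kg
Yes, relativistic corrections are needed.

Using the non-relativistic de Broglie formula λ = h/(mv):

v = 27.5% × c = 8.244 × 10^7 m/s

λ = h/(mv)
λ = (6.626 × 10^-34 J·s) / (3.34 × 10^-27 kg × 8.244 × 10^7 m/s)
λ = 2.41 × 10^-15 m

Since v = 27.5% of c > 10% of c, relativistic corrections ARE significant and the actual wavelength would differ from this non-relativistic estimate.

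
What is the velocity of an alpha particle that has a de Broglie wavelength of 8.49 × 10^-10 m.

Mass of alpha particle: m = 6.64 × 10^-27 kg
1.18 × 10^2 m/s

From the de Broglie relation λ = h/(mv), we solve for v:

v = h/(mλ)
v = (6.626 × 10^-34 J·s) / (6.64 × 10^-27 kg × 8.49 × 10^-10 m)
v = 1.18 × 10^2 m/s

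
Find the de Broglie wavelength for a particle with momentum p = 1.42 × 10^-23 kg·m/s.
4.67 × 10^-11 m

Using the de Broglie relation λ = h/p:

λ = h/p
λ = (6.626 × 10^-34 J·s) / (1.42 × 10^-23 kg·m/s)
λ = 4.67 × 10^-11 m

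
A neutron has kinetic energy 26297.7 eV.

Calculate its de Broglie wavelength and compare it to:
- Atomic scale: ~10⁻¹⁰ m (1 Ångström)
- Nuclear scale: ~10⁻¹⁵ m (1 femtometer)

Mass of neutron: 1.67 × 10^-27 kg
λ = 1.77 × 10^-13 m, which is between nuclear and atomic scales.

Using λ = h/√(2mKE):

KE = 26297.7 eV = 4.213 × 10^-15 J

λ = h/√(2mKE)
λ = (6.626 × 10^-34 J·s) / √(2 × 1.67 × 10^-27 kg × 4.213 × 10^-15 J)
λ = 1.77 × 10^-13 m

Comparison:
- Atomic scale (10⁻¹⁰ m): λ is 0.0018× this size
- Nuclear scale (10⁻¹⁵ m): λ is 1.8e+02× this size

The wavelength is between nuclear and atomic scales.

This wavelength is appropriate for probing atomic structure but too large for nuclear physics experiments.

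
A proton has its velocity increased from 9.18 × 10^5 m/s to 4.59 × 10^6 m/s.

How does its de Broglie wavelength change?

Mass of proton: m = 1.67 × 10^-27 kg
The wavelength decreases by a factor of 5.

Using λ = h/(mv):

Initial wavelength: λ₁ = h/(mv₁) = 4.32 × 10^-13 m
Final wavelength: λ₂ = h/(mv₂) = 8.64 × 10^-14 m

Since λ ∝ 1/v, when velocity increases by a factor of 5, the wavelength decreases by a factor of 5.

λ₂/λ₁ = v₁/v₂ = 1/5

The wavelength decreases by a factor of 5.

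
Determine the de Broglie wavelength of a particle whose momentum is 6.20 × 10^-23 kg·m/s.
1.07 × 10^-11 m

Using the de Broglie relation λ = h/p:

λ = h/p
λ = (6.626 × 10^-34 J·s) / (6.20 × 10^-23 kg·m/s)
λ = 1.07 × 10^-11 m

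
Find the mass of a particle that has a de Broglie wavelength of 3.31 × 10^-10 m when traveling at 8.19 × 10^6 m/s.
2.44 × 10^-31 kg

From the de Broglie relation λ = h/(mv), we solve for m:

m = h/(λv)
m = (6.626 × 10^-34 J·s) / (3.31 × 10^-10 m × 8.19 × 10^6 m/s)
m = 2.44 × 10^-31 kg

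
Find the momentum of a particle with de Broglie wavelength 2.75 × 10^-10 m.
2.41 × 10^-24 kg·m/s

From the de Broglie relation λ = h/p, we solve for p:

p = h/λ
p = (6.626 × 10^-34 J·s) / (2.75 × 10^-10 m)
p = 2.41 × 10^-24 kg·m/s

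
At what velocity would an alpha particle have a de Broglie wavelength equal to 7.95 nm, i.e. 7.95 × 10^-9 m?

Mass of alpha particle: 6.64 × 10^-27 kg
1.26 × 10^1 m/s

From λ = h/(mv), solve for v:

v = h/(mλ)
v = (6.626 × 10^-34 J·s) / (6.64 × 10^-27 kg × 7.95 × 10^-9 m)
v = 1.26 × 10^1 m/s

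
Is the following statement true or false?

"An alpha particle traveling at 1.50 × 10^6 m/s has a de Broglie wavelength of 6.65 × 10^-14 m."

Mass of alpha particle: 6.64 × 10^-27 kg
True

The claim is correct.

Using λ = h/(mv):
λ = (6.626 × 10^-34 J·s) / (6.64 × 10^-27 kg × 1.50 × 10^6 m/s)
λ = 6.65 × 10^-14 m

This matches the claimed value.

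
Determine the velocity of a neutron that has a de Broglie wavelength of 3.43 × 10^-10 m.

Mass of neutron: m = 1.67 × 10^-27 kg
1.16 × 10^3 m/s

From the de Broglie relation λ = h/(mv), we solve for v:

v = h/(mλ)
v = (6.626 × 10^-34 J·s) / (1.67 × 10^-27 kg × 3.43 × 10^-10 m)
v = 1.16 × 10^3 m/s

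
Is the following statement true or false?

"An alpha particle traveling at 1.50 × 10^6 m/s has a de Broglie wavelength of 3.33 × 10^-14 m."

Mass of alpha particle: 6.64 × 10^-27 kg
False

The claim is incorrect.

Using λ = h/(mv):
λ = (6.626 × 10^-34 J·s) / (6.64 × 10^-27 kg × 1.50 × 10^6 m/s)
λ = 6.65 × 10^-14 m

The actual wavelength differs from the claimed 3.33 × 10^-14 m.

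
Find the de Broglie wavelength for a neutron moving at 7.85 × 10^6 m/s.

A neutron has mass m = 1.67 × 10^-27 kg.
5.05 × 10^-14 m

Using the de Broglie relation λ = h/(mv):

λ = h/(mv)
λ = (6.626 × 10^-34 J·s) / (1.67 × 10^-27 kg × 7.85 × 10^6 m/s)
λ = 5.05 × 10^-14 m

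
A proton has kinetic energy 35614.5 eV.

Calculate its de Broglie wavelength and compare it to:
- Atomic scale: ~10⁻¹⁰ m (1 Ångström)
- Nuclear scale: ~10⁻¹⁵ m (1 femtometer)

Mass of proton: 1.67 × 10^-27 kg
λ = 1.52 × 10^-13 m, which is between nuclear and atomic scales.

Using λ = h/√(2mKE):

KE = 35614.5 eV = 5.706 × 10^-15 J

λ = h/√(2mKE)
λ = (6.626 × 10^-34 J·s) / √(2 × 1.67 × 10^-27 kg × 5.706 × 10^-15 J)
λ = 1.52 × 10^-13 m

Comparison:
- Atomic scale (10⁻¹⁰ m): λ is 0.0015× this size
- Nuclear scale (10⁻¹⁵ m): λ is 1.5e+02× this size

The wavelength is between nuclear and atomic scales.

This wavelength is appropriate for probing atomic structure but too large for nuclear physics experiments.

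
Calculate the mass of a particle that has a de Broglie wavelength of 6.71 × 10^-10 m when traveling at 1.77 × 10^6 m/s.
5.58 × 10^-31 kg

From the de Broglie relation λ = h/(mv), we solve for m:

m = h/(λv)
m = (6.626 × 10^-34 J·s) / (6.71 × 10^-10 m × 1.77 × 10^6 m/s)
m = 5.58 × 10^-31 kg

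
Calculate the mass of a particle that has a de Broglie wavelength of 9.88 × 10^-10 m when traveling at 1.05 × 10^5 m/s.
6.39 × 10^-30 kg

From the de Broglie relation λ = h/(mv), we solve for m:

m = h/(λv)
m = (6.626 × 10^-34 J·s) / (9.88 × 10^-10 m × 1.05 × 10^5 m/s)
m = 6.39 × 10^-30 kg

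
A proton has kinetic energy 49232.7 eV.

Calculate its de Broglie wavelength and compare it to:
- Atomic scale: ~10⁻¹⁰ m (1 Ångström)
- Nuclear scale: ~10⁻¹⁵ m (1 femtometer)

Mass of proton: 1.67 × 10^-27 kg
λ = 1.29 × 10^-13 m, which is between nuclear and atomic scales.

Using λ = h/√(2mKE):

KE = 49232.7 eV = 7.888 × 10^-15 J

λ = h/√(2mKE)
λ = (6.626 × 10^-34 J·s) / √(2 × 1.67 × 10^-27 kg × 7.888 × 10^-15 J)
λ = 1.29 × 10^-13 m

Comparison:
- Atomic scale (10⁻¹⁰ m): λ is 0.0013× this size
- Nuclear scale (10⁻¹⁵ m): λ is 1.3e+02× this size

The wavelength is between nuclear and atomic scales.

This wavelength is appropriate for probing atomic structure but too large for nuclear physics experiments.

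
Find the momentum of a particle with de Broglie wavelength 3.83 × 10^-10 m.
1.73 × 10^-24 kg·m/s

From the de Broglie relation λ = h/p, we solve for p:

p = h/λ
p = (6.626 × 10^-34 J·s) / (3.83 × 10^-10 m)
p = 1.73 × 10^-24 kg·m/s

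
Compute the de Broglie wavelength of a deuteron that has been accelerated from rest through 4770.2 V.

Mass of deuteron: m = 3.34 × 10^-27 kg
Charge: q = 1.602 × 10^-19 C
2.93 × 10^-13 m

When a particle is accelerated through voltage V, it gains kinetic energy KE = qV.

The de Broglie wavelength is then λ = h/√(2mqV):

λ = h/√(2mqV)
λ = (6.626 × 10^-34 J·s) / √(2 × 3.34 × 10^-27 kg × 1.602 × 10^-19 C × 4770.2 V)
λ = 2.93 × 10^-13 m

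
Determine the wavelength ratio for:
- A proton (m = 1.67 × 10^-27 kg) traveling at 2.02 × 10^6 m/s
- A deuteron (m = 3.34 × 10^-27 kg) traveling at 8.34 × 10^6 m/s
λ₁/λ₂ = 8.26

Using λ = h/(mv):

λ₁ = h/(m₁v₁) = 1.96 × 10^-13 m
λ₂ = h/(m₂v₂) = 2.38 × 10^-14 m

Ratio λ₁/λ₂ = (m₂v₂)/(m₁v₁)
         = (3.34 × 10^-27 kg × 8.34 × 10^6 m/s) / (1.67 × 10^-27 kg × 2.02 × 10^6 m/s)
         = 8.26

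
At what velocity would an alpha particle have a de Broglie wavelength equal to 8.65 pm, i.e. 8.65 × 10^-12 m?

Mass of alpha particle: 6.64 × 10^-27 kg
1.15 × 10^4 m/s

From λ = h/(mv), solve for v:

v = h/(mλ)
v = (6.626 × 10^-34 J·s) / (6.64 × 10^-27 kg × 8.65 × 10^-12 m)
v = 1.15 × 10^4 m/s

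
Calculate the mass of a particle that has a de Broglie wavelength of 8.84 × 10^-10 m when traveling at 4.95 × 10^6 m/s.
1.51 × 10^-31 kg

From the de Broglie relation λ = h/(mv), we solve for m:

m = h/(λv)
m = (6.626 × 10^-34 J·s) / (8.84 × 10^-10 m × 4.95 × 10^6 m/s)
m = 1.51 × 10^-31 kg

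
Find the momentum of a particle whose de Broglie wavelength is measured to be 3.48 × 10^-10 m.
1.90 × 10^-24 kg·m/s

From the de Broglie relation λ = h/p, we solve for p:

p = h/λ
p = (6.626 × 10^-34 J·s) / (3.48 × 10^-10 m)
p = 1.90 × 10^-24 kg·m/s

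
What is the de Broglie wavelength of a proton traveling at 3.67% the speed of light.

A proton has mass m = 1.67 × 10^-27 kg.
3.61 × 10^-14 m

Using the de Broglie relation λ = h/(mv):

v = 3.67% × c = 1.100 × 10^7 m/s

λ = h/(mv)
λ = (6.626 × 10^-34 J·s) / (1.67 × 10^-27 kg × 1.100 × 10^7 m/s)
λ = 3.61 × 10^-14 m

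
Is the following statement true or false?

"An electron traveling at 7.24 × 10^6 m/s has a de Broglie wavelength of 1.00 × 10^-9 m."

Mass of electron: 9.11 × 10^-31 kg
False

The claim is incorrect.

Using λ = h/(mv):
λ = (6.626 × 10^-34 J·s) / (9.11 × 10^-31 kg × 7.24 × 10^6 m/s)
λ = 1.00 × 10^-10 m

The actual wavelength differs from the claimed 1.00 × 10^-9 m.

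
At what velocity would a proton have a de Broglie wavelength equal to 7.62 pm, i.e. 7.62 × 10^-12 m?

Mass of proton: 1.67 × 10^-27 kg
5.21 × 10^4 m/s

From λ = h/(mv), solve for v:

v = h/(mλ)
v = (6.626 × 10^-34 J·s) / (1.67 × 10^-27 kg × 7.62 × 10^-12 m)
v = 5.21 × 10^4 m/s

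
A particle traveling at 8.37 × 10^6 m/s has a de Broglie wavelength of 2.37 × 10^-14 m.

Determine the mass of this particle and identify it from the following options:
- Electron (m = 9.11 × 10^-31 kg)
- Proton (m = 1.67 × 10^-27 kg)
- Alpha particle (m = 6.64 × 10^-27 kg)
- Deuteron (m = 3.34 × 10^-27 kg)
The particle is a deuteron.

From λ = h/(mv), solve for mass:

m = h/(λv)
m = (6.626 × 10^-34 J·s) / (2.37 × 10^-14 m × 8.37 × 10^6 m/s)
m = 3.34 × 10^-27 kg

Comparing with the listed masses, this is closest to a deuteron.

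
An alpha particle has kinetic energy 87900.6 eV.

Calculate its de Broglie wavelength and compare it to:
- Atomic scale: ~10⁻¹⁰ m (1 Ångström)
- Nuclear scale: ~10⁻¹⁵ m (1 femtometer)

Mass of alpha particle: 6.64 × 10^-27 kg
λ = 4.85 × 10^-14 m, which is between nuclear and atomic scales.

Using λ = h/√(2mKE):

KE = 87900.6 eV = 1.408 × 10^-14 J

λ = h/√(2mKE)
λ = (6.626 × 10^-34 J·s) / √(2 × 6.64 × 10^-27 kg × 1.408 × 10^-14 J)
λ = 4.85 × 10^-14 m

Comparison:
- Atomic scale (10⁻¹⁰ m): λ is 0.00048× this size
- Nuclear scale (10⁻¹⁵ m): λ is 48× this size

The wavelength is between nuclear and atomic scales.

This wavelength is appropriate for probing atomic structure but too large for nuclear physics experiments.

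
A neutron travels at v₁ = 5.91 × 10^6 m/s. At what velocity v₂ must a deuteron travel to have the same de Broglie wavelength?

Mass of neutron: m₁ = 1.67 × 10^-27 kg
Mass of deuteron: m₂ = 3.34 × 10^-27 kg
v₂ = 2.96 × 10^6 m/s

For equal de Broglie wavelengths: λ₁ = λ₂

h/(m₁v₁) = h/(m₂v₂)
m₁v₁ = m₂v₂
v₂ = v₁ · (m₁/m₂)

v₂ = 5.91 × 10^6 m/s × (1.67 × 10^-27 kg / 3.34 × 10^-27 kg)
v₂ = 2.96 × 10^6 m/s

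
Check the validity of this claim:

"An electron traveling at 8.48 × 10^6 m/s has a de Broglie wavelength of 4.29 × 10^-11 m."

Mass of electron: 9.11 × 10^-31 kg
False

The claim is incorrect.

Using λ = h/(mv):
λ = (6.626 × 10^-34 J·s) / (9.11 × 10^-31 kg × 8.48 × 10^6 m/s)
λ = 8.58 × 10^-11 m

The actual wavelength differs from the claimed 4.29 × 10^-11 m.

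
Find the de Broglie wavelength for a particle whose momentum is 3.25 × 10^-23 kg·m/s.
2.04 × 10^-11 m

Using the de Broglie relation λ = h/p:

λ = h/p
λ = (6.626 × 10^-34 J·s) / (3.25 × 10^-23 kg·m/s)
λ = 2.04 × 10^-11 m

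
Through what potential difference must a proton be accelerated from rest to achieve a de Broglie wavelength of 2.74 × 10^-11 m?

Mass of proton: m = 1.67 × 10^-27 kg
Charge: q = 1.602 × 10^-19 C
1.09 V

From λ = h/√(2mqV), we solve for V:

λ² = h²/(2mqV)
V = h²/(2mqλ²)
V = (6.626 × 10^-34 J·s)² / (2 × 1.67 × 10^-27 kg × 1.602 × 10^-19 C × (2.74 × 10^-11 m)²)
V = 1.09 V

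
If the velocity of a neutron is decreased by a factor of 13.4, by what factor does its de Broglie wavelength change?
The wavelength increases by a factor of 13.4.

From λ = h/(mv), the wavelength is inversely proportional to velocity:

λ ∝ 1/v

If v → v/13.4, then λ → 13.4λ

When velocity is decreased by a factor of 13.4, the wavelength increases by a factor of 13.4.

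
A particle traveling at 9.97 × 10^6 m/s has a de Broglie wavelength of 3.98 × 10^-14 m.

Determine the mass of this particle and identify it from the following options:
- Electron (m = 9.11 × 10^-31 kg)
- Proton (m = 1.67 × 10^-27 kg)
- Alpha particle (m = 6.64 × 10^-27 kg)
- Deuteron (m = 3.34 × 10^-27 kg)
The particle is a proton.

From λ = h/(mv), solve for mass:

m = h/(λv)
m = (6.626 × 10^-34 J·s) / (3.98 × 10^-14 m × 9.97 × 10^6 m/s)
m = 1.67 × 10^-27 kg

Comparing with the listed masses, this is closest to a proton.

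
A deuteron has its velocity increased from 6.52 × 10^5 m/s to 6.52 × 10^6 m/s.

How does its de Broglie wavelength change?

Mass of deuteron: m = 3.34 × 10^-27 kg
The wavelength decreases by a factor of 10.

Using λ = h/(mv):

Initial wavelength: λ₁ = h/(mv₁) = 3.04 × 10^-13 m
Final wavelength: λ₂ = h/(mv₂) = 3.04 × 10^-14 m

Since λ ∝ 1/v, when velocity increases by a factor of 10, the wavelength decreases by a factor of 10.

λ₂/λ₁ = v₁/v₂ = 1/10

The wavelength decreases by a factor of 10.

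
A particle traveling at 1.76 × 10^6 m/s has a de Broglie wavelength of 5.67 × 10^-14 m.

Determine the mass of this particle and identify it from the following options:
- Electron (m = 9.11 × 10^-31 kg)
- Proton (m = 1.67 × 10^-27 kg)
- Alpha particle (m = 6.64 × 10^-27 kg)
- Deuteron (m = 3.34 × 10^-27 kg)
The particle is an alpha particle.

From λ = h/(mv), solve for mass:

m = h/(λv)
m = (6.626 × 10^-34 J·s) / (5.67 × 10^-14 m × 1.76 × 10^6 m/s)
m = 6.64 × 10^-27 kg

Comparing with the listed masses, this is closest to an alpha particle.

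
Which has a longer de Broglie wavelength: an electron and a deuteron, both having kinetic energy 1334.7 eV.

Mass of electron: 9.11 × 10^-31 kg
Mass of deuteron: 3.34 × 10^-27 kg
The electron has the longer wavelength.

Using λ = h/√(2mKE):

For electron: λ₁ = h/√(2m₁KE) = 3.36 × 10^-11 m
For deuteron: λ₂ = h/√(2m₂KE) = 5.54 × 10^-13 m

Since λ ∝ 1/√m at constant kinetic energy, the lighter particle has the longer wavelength.

The electron has the longer de Broglie wavelength.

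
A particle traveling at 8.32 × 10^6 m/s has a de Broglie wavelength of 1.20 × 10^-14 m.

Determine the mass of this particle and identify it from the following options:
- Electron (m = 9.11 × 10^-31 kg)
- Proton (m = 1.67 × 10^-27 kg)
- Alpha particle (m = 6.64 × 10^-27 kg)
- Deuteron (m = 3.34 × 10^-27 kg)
The particle is an alpha particle.

From λ = h/(mv), solve for mass:

m = h/(λv)
m = (6.626 × 10^-34 J·s) / (1.20 × 10^-14 m × 8.32 × 10^6 m/s)
m = 6.64 × 10^-27 kg

Comparing with the listed masses, this is closest to an alpha particle.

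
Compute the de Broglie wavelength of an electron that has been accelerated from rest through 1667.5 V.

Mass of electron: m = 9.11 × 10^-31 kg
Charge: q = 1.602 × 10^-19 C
3.00 × 10^-11 m

When a particle is accelerated through voltage V, it gains kinetic energy KE = qV.

The de Broglie wavelength is then λ = h/√(2mqV):

λ = h/√(2mqV)
λ = (6.626 × 10^-34 J·s) / √(2 × 9.11 × 10^-31 kg × 1.602 × 10^-19 C × 1667.5 V)
λ = 3.00 × 10^-11 m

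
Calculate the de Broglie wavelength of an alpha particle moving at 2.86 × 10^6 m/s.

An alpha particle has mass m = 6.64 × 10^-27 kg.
3.49 × 10^-14 m

Using the de Broglie relation λ = h/(mv):

λ = h/(mv)
λ = (6.626 × 10^-34 J·s) / (6.64 × 10^-27 kg × 2.86 × 10^6 m/s)
λ = 3.49 × 10^-14 m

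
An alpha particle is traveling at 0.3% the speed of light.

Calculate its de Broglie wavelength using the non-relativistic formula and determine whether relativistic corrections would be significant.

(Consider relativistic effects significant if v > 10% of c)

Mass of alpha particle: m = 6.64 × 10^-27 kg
No, relativistic corrections are not needed.

Using the non-relativistic de Broglie formula λ = h/(mv):

v = 0.3% × c = 8.994 × 10^5 m/s

λ = h/(mv)
λ = (6.626 × 10^-34 J·s) / (6.64 × 10^-27 kg × 8.994 × 10^5 m/s)
λ = 1.11 × 10^-13 m

Since v = 0.3% of c < 10% of c, relativistic corrections are NOT significant and this non-relativistic result is a good approximation.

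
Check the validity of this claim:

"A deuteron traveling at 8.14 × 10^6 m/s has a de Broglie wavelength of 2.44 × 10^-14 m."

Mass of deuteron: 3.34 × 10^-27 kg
True

The claim is correct.

Using λ = h/(mv):
λ = (6.626 × 10^-34 J·s) / (3.34 × 10^-27 kg × 8.14 × 10^6 m/s)
λ = 2.44 × 10^-14 m

This matches the claimed value.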